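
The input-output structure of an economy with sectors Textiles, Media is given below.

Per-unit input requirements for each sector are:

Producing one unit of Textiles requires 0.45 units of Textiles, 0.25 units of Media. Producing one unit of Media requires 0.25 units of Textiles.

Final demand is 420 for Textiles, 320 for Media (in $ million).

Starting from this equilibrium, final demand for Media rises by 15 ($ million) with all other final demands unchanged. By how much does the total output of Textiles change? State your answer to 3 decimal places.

Δx_1 = 7.692

I − A =
  [   0.55    -0.25]
  [  -0.25     1.00]
det(I−A) = (0.55)(1.00) − (-0.25)(-0.25) = 0.4875
adj(I−A) = [[1.00, 0.25], [0.25, 0.55]]
(I − A)⁻¹ = adj(I−A) / det(I−A) ≈
  [   2.0513     0.5128]
  [   0.5128     1.1282]
Δx = (I − A)⁻¹ Δd with Δd having +15 in the Media component and 0 elsewhere.
So Δx_1 = L_12 · (+15), where L_12 = adj(I−A)_12 / det(I−A) = 0.25 / 0.4875.
Δx_1 = 0.25 × (+15) / 0.4875 = 3.75 / 0.4875 ≈ 7.692.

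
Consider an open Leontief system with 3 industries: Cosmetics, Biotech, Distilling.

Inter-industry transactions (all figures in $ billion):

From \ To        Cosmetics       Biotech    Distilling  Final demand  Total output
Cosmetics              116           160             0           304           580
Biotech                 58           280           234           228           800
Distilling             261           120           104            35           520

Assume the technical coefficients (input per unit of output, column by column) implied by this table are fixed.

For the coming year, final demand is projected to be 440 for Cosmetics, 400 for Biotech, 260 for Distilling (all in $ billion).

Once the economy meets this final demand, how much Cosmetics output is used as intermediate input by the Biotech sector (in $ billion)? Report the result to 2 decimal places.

Technical coefficients a_ij = z_ij / X_j:
  a_CC = 116/580 = 0.20, a_BC = 58/580 = 0.10, a_DC = 261/580 = 0.45
  a_CB = 160/800 = 0.20, a_BB = 280/800 = 0.35, a_DB = 120/800 = 0.15
  a_CD = 0/520 = 0.00, a_BD = 234/520 = 0.45, a_DD = 104/520 = 0.20
I − A =
  [   0.80    -0.20     0.00]
  [  -0.10     0.65    -0.45]
  [  -0.45    -0.15     0.80]
Cofactors of I−A, C_ij = (−1)^(i+j)·(minor ij) (rows/columns in the sector order above):
  C_11 = (0.65)(0.80) − (-0.45)(-0.15) = 0.4525
  C_12 = −[(-0.10)(0.80) − (-0.45)(-0.45)] = 0.2825
  C_13 = (-0.10)(-0.15) − (0.65)(-0.45) = 0.3075
  C_21 = −[(-0.20)(0.80) − (0.00)(-0.15)] = 0.1600
  C_22 = (0.80)(0.80) − (0.00)(-0.45) = 0.6400
  C_23 = −[(0.80)(-0.15) − (-0.20)(-0.45)] = 0.2100
  C_31 = (-0.20)(-0.45) − (0.00)(0.65) = 0.0900
  C_32 = −[(0.80)(-0.45) − (0.00)(-0.10)] = 0.3600
  C_33 = (0.80)(0.65) − (-0.20)(-0.10) = 0.5000
det(I−A) = Σ_j (I−A)_1j·C_1j = (0.80)(0.4525) + (-0.20)(0.2825) + (0.00)(0.3075) = 0.3055
adj(I−A) = Cᵀ =
  [ 0.4525   0.1600   0.0900]
  [ 0.2825   0.6400   0.3600]
  [ 0.3075   0.2100   0.5000]
(I − A)⁻¹ = adj(I−A) / det(I−A) ≈
  [   1.4812     0.5237     0.2946]
  [   0.9247     2.0949     1.1784]
  [   1.0065     0.6874     1.6367]
First solve x = (I − A)⁻¹ d = adj(I−A)·d / det(I−A); in particular x_B = (0.2825·440 + 0.6400·400 + 0.3600·260) / 0.3055 = 473.90 / 0.3055 ≈ 1551.2275.
Intermediate flow from C to B: z_CB = a_CB · x_B = 0.20 × 473.90 / 0.3055 = 94.78 / 0.3055 ≈ 310.25.

z_CB = 310.25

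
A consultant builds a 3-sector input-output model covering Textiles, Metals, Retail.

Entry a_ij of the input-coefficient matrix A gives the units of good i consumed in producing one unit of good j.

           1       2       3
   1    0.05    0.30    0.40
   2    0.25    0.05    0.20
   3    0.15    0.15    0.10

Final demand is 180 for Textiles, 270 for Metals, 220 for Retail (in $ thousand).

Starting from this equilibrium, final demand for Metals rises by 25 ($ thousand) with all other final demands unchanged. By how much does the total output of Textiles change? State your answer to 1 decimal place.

Δx_1 = 13.0

I − A =
  [   0.95    -0.30    -0.40]
  [  -0.25     0.95    -0.20]
  [  -0.15    -0.15     0.90]
Cofactors of I−A, C_ij = (−1)^(i+j)·(minor ij) (rows/columns in the sector order above):
  C_11 = (0.95)(0.90) − (-0.20)(-0.15) = 0.8250
  C_12 = −[(-0.25)(0.90) − (-0.20)(-0.15)] = 0.2550
  C_13 = (-0.25)(-0.15) − (0.95)(-0.15) = 0.1800
  C_21 = −[(-0.30)(0.90) − (-0.40)(-0.15)] = 0.3300
  C_22 = (0.95)(0.90) − (-0.40)(-0.15) = 0.7950
  C_23 = −[(0.95)(-0.15) − (-0.30)(-0.15)] = 0.1875
  C_31 = (-0.30)(-0.20) − (-0.40)(0.95) = 0.4400
  C_32 = −[(0.95)(-0.20) − (-0.40)(-0.25)] = 0.2900
  C_33 = (0.95)(0.95) − (-0.30)(-0.25) = 0.8275
det(I−A) = Σ_j (I−A)_1j·C_1j = (0.95)(0.8250) + (-0.30)(0.2550) + (-0.40)(0.1800) = 0.63525
adj(I−A) = Cᵀ =
  [ 0.8250   0.3300   0.4400]
  [ 0.2550   0.7950   0.2900]
  [ 0.1800   0.1875   0.8275]
(I − A)⁻¹ = adj(I−A) / det(I−A) ≈
  [   1.2987     0.5195     0.6926]
  [   0.4014     1.2515     0.4565]
  [   0.2834     0.2952     1.3026]
Δx = (I − A)⁻¹ Δd with Δd having +25 in the Metals component and 0 elsewhere.
So Δx_1 = L_12 · (+25), where L_12 = adj(I−A)_12 / det(I−A) = 0.3300 / 0.63525.
Δx_1 = 0.3300 × (+25) / 0.63525 = 8.25 / 0.63525 ≈ 13.0.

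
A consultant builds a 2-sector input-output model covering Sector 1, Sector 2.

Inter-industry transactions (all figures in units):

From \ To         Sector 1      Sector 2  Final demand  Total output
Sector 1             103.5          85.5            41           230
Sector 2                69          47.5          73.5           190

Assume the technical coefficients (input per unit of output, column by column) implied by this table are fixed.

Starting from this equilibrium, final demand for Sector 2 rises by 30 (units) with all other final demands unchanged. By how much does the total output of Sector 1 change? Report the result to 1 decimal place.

Δx_1 = 48.6

Technical coefficients a_ij = z_ij / X_j:
  a_11 = 103.5/230 = 0.45, a_21 = 69/230 = 0.30
  a_12 = 85.5/190 = 0.45, a_22 = 47.5/190 = 0.25
I − A =
  [   0.55    -0.45]
  [  -0.30     0.75]
det(I−A) = (0.55)(0.75) − (-0.45)(-0.30) = 0.2775
adj(I−A) = [[0.75, 0.45], [0.30, 0.55]]
(I − A)⁻¹ = adj(I−A) / det(I−A) ≈
  [   2.7027     1.6216]
  [   1.0811     1.9820]
Δx = (I − A)⁻¹ Δd with Δd having +30 in the Sector 2 component and 0 elsewhere.
So Δx_1 = L_12 · (+30), where L_12 = adj(I−A)_12 / det(I−A) = 0.45 / 0.2775.
Δx_1 = 0.45 × (+30) / 0.2775 = 13.50 / 0.2775 ≈ 48.6.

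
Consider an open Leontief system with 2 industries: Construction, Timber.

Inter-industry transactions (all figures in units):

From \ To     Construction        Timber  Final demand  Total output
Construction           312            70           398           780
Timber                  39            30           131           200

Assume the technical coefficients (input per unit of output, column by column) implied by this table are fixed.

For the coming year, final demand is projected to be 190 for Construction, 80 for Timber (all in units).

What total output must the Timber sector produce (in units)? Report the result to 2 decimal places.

x_2 = 116.75

Technical coefficients a_ij = z_ij / X_j:
  a_11 = 312/780 = 0.40, a_21 = 39/780 = 0.05
  a_12 = 70/200 = 0.35, a_22 = 30/200 = 0.15
I − A =
  [   0.60    -0.35]
  [  -0.05     0.85]
det(I−A) = (0.60)(0.85) − (-0.35)(-0.05) = 0.4925
adj(I−A) = [[0.85, 0.35], [0.05, 0.60]]
(I − A)⁻¹ = adj(I−A) / det(I−A) ≈
  [   1.7259     0.7107]
  [   0.1015     1.2183]
x = (I − A)⁻¹ d = adj(I−A)·d / det(I−A), with det(I−A) = 0.4925:
  x_1 = (0.85·190 + 0.35·80) / 0.4925 = 189.50 / 0.4925 ≈ 384.77
  x_2 = (0.05·190 + 0.60·80) / 0.4925 = 57.50 / 0.4925 ≈ 116.75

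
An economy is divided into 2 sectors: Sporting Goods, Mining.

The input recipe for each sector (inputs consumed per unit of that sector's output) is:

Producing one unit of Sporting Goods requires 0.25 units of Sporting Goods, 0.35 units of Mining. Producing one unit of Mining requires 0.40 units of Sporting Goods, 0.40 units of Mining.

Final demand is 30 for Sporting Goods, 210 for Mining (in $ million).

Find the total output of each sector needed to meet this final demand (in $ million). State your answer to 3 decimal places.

I − A =
  [   0.75    -0.40]
  [  -0.35     0.60]
det(I−A) = (0.75)(0.60) − (-0.40)(-0.35) = 0.3100
adj(I−A) = [[0.60, 0.40], [0.35, 0.75]]
(I − A)⁻¹ = adj(I−A) / det(I−A) ≈
  [   1.9355     1.2903]
  [   1.1290     2.4194]
x = (I − A)⁻¹ d = adj(I−A)·d / det(I−A), with det(I−A) = 0.3100:
  x_1 = (0.60·30 + 0.40·210) / 0.3100 = 102.00 / 0.3100 ≈ 329.032
  x_2 = (0.35·30 + 0.75·210) / 0.3100 = 168.00 / 0.3100 ≈ 541.935

x_1 = 329.032, x_2 = 541.935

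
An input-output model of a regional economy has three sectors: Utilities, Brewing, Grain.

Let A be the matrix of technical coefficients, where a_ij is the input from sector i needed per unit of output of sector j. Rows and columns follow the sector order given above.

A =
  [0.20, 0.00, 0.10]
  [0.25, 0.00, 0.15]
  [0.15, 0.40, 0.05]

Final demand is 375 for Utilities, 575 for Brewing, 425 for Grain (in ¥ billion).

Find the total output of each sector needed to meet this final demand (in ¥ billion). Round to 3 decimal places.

I − A =
  [   0.80     0.00    -0.10]
  [  -0.25     1.00    -0.15]
  [  -0.15    -0.40     0.95]
Cofactors of I−A, C_ij = (−1)^(i+j)·(minor ij) (rows/columns in the sector order above):
  C_11 = (1.00)(0.95) − (-0.15)(-0.40) = 0.8900
  C_12 = −[(-0.25)(0.95) − (-0.15)(-0.15)] = 0.2600
  C_13 = (-0.25)(-0.40) − (1.00)(-0.15) = 0.2500
  C_21 = −[(0.00)(0.95) − (-0.10)(-0.40)] = 0.0400
  C_22 = (0.80)(0.95) − (-0.10)(-0.15) = 0.7450
  C_23 = −[(0.80)(-0.40) − (0.00)(-0.15)] = 0.3200
  C_31 = (0.00)(-0.15) − (-0.10)(1.00) = 0.1000
  C_32 = −[(0.80)(-0.15) − (-0.10)(-0.25)] = 0.1450
  C_33 = (0.80)(1.00) − (0.00)(-0.25) = 0.8000
det(I−A) = Σ_j (I−A)_1j·C_1j = (0.80)(0.8900) + (0.00)(0.2600) + (-0.10)(0.2500) = 0.6870
adj(I−A) = Cᵀ =
  [ 0.8900   0.0400   0.1000]
  [ 0.2600   0.7450   0.1450]
  [ 0.2500   0.3200   0.8000]
(I − A)⁻¹ = adj(I−A) / det(I−A) ≈
  [   1.2955     0.0582     0.1456]
  [   0.3785     1.0844     0.2111]
  [   0.3639     0.4658     1.1645]
x = (I − A)⁻¹ d = adj(I−A)·d / det(I−A), with det(I−A) = 0.6870:
  x_1 = (0.8900·375 + 0.0400·575 + 0.1000·425) / 0.6870 = 399.25 / 0.6870 ≈ 581.150
  x_2 = (0.2600·375 + 0.7450·575 + 0.1450·425) / 0.6870 = 587.50 / 0.6870 ≈ 855.167
  x_3 = (0.2500·375 + 0.3200·575 + 0.8000·425) / 0.6870 = 617.75 / 0.6870 ≈ 899.199

x_1 = 581.150, x_2 = 855.167, x_3 = 899.199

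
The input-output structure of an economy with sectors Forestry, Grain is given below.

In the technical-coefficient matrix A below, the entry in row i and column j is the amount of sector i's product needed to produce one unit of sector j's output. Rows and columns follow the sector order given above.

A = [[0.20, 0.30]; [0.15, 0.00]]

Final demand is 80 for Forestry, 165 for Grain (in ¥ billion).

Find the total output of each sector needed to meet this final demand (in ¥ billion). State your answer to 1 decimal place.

I − A =
  [   0.80    -0.30]
  [  -0.15     1.00]
det(I−A) = (0.80)(1.00) − (-0.30)(-0.15) = 0.7550
adj(I−A) = [[1.00, 0.30], [0.15, 0.80]]
(I − A)⁻¹ = adj(I−A) / det(I−A) ≈
  [   1.3245     0.3974]
  [   0.1987     1.0596]
x = (I − A)⁻¹ d = adj(I−A)·d / det(I−A), with det(I−A) = 0.7550:
  x_1 = (1.00·80 + 0.30·165) / 0.7550 = 129.50 / 0.7550 ≈ 171.5
  x_2 = (0.15·80 + 0.80·165) / 0.7550 = 144.00 / 0.7550 ≈ 190.7

x_1 = 171.5, x_2 = 190.7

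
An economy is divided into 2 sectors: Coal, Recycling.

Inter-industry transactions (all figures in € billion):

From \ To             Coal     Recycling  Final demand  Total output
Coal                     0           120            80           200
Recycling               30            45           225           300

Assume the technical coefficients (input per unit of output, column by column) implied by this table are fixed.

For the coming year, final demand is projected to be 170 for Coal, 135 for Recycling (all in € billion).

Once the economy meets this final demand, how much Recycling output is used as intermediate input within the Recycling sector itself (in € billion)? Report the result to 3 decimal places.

Technical coefficients a_ij = z_ij / X_j:
  a_CC = 0/200 = 0.00, a_RC = 30/200 = 0.15
  a_CR = 120/300 = 0.40, a_RR = 45/300 = 0.15
I − A =
  [   1.00    -0.40]
  [  -0.15     0.85]
det(I−A) = (1.00)(0.85) − (-0.40)(-0.15) = 0.7900
adj(I−A) = [[0.85, 0.40], [0.15, 1.00]]
(I − A)⁻¹ = adj(I−A) / det(I−A) ≈
  [   1.0759     0.5063]
  [   0.1899     1.2658]
First solve x = (I − A)⁻¹ d = adj(I−A)·d / det(I−A); in particular x_R = (0.15·170 + 1.00·135) / 0.7900 = 160.50 / 0.7900 ≈ 203.16456.
Intermediate flow from R to R: z_RR = a_RR · x_R = 0.15 × 160.50 / 0.7900 = 24.075 / 0.7900 ≈ 30.475.

z_RR = 30.475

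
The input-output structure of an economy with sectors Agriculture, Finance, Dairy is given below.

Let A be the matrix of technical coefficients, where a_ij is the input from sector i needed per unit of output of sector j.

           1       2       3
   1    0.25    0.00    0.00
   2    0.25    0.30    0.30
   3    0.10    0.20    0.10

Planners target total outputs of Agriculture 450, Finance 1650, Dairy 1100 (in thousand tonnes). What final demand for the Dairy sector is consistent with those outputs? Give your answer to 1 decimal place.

d_3 = 615.0

I − A =
  [   0.75     0.00     0.00]
  [  -0.25     0.70    -0.30]
  [  -0.10    -0.20     0.90]
d = (I − A) x:
  d_1 = (+0.75)·450 + (+0.00)·1650 + (+0.00)·1100 = 337.5
  d_2 = (-0.25)·450 + (+0.70)·1650 + (-0.30)·1100 = 712.5
  d_3 = (-0.10)·450 + (-0.20)·1650 + (+0.90)·1100 = 615.0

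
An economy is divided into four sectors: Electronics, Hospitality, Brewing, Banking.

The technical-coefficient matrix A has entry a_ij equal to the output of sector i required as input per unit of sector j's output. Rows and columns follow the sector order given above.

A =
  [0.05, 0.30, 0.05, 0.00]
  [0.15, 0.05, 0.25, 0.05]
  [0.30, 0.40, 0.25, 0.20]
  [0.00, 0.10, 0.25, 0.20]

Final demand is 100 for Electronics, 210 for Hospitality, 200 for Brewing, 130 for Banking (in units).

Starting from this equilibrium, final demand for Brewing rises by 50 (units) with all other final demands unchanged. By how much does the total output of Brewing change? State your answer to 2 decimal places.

Δx_3 = 97.44

I − A =
  [   0.95    -0.30    -0.05     0.00]
  [  -0.15     0.95    -0.25    -0.05]
  [  -0.30    -0.40     0.75    -0.20]
  [   0.00    -0.10    -0.25     0.80]
Compute the cofactors C_ij = (−1)^(i+j)·(3×3 minor ij) of I−A; the adjugate is their transpose:
adj(I−A) = Cᵀ =
  [ 0.428750   0.182000   0.101500   0.036750]
  [ 0.146250   0.510500   0.207875   0.083875]
  [ 0.277500   0.395000   0.681250   0.195000]
  [ 0.105000   0.187250   0.238875   0.508375]
det(I−A) = Σ_j (I−A)_1j·C_1j = (0.95)(0.428750) + (-0.30)(0.146250) + (-0.05)(0.277500) + (0.00)(0.105000) = 0.3495625
(I − A)⁻¹ = adj(I−A) / det(I−A) ≈
  [   1.2265     0.5207     0.2904     0.1051]
  [   0.4184     1.4604     0.5947     0.2399]
  [   0.7938     1.1300     1.9489     0.5578]
  [   0.3004     0.5357     0.6834     1.4543]
Δx = (I − A)⁻¹ Δd with Δd having +50 in the Brewing component and 0 elsewhere.
So Δx_3 = L_33 · (+50), where L_33 = adj(I−A)_33 / det(I−A) = 0.681250 / 0.3495625.
Δx_3 = 0.681250 × (+50) / 0.3495625 = 34.0625 / 0.3495625 ≈ 97.44.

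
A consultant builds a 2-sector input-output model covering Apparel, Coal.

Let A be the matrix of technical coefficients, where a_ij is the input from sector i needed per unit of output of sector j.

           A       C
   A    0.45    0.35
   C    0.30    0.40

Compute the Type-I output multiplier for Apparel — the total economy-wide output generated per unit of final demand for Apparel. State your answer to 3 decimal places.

I − A =
  [   0.55    -0.35]
  [  -0.30     0.60]
det(I−A) = (0.55)(0.60) − (-0.35)(-0.30) = 0.2250
adj(I−A) = [[0.60, 0.35], [0.30, 0.55]]
(I − A)⁻¹ = adj(I−A) / det(I−A) ≈
  [   2.6667     1.5556]
  [   1.3333     2.4444]
The output multiplier for sector j is the column-j sum of the Leontief inverse (I − A)⁻¹ = adj(I−A) / det(I−A).
Column A of adj(I−A): (0.60, 0.30); det(I−A) = 0.2250.
m_A = (0.60 + 0.30) / 0.2250 = 0.90 / 0.2250 = 4.000.

m_A = 4.000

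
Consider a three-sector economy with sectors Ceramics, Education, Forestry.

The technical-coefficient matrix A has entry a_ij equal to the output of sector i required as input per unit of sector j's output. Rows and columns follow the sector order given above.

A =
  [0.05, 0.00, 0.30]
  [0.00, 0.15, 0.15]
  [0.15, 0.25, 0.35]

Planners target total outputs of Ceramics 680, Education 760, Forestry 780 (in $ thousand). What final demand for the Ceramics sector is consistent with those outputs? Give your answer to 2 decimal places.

I − A =
  [   0.95     0.00    -0.30]
  [   0.00     0.85    -0.15]
  [  -0.15    -0.25     0.65]
d = (I − A) x:
  d_C = (+0.95)·680 + (+0.00)·760 + (-0.30)·780 = 412.00
  d_E = (+0.00)·680 + (+0.85)·760 + (-0.15)·780 = 529.00
  d_F = (-0.15)·680 + (-0.25)·760 + (+0.65)·780 = 215.00

d_C = 412.00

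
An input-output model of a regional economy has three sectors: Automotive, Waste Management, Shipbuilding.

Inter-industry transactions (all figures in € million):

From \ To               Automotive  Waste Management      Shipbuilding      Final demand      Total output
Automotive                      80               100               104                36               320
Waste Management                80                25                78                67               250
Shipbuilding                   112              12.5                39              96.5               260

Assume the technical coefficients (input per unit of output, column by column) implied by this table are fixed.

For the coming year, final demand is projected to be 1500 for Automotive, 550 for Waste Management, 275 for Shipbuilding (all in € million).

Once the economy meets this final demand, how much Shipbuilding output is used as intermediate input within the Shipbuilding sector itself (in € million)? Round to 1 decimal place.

z_33 = 368.0

Technical coefficients a_ij = z_ij / X_j:
  a_11 = 80/320 = 0.25, a_21 = 80/320 = 0.25, a_31 = 112/320 = 0.35
  a_12 = 100/250 = 0.40, a_22 = 25/250 = 0.10, a_32 = 12.5/250 = 0.05
  a_13 = 104/260 = 0.40, a_23 = 78/260 = 0.30, a_33 = 39/260 = 0.15
I − A =
  [   0.75    -0.40    -0.40]
  [  -0.25     0.90    -0.30]
  [  -0.35    -0.05     0.85]
Cofactors of I−A, C_ij = (−1)^(i+j)·(minor ij) (rows/columns in the sector order above):
  C_11 = (0.90)(0.85) − (-0.30)(-0.05) = 0.7500
  C_12 = −[(-0.25)(0.85) − (-0.30)(-0.35)] = 0.3175
  C_13 = (-0.25)(-0.05) − (0.90)(-0.35) = 0.3275
  C_21 = −[(-0.40)(0.85) − (-0.40)(-0.05)] = 0.3600
  C_22 = (0.75)(0.85) − (-0.40)(-0.35) = 0.4975
  C_23 = −[(0.75)(-0.05) − (-0.40)(-0.35)] = 0.1775
  C_31 = (-0.40)(-0.30) − (-0.40)(0.90) = 0.4800
  C_32 = −[(0.75)(-0.30) − (-0.40)(-0.25)] = 0.3250
  C_33 = (0.75)(0.90) − (-0.40)(-0.25) = 0.5750
det(I−A) = Σ_j (I−A)_1j·C_1j = (0.75)(0.7500) + (-0.40)(0.3175) + (-0.40)(0.3275) = 0.3045
adj(I−A) = Cᵀ =
  [ 0.7500   0.3600   0.4800]
  [ 0.3175   0.4975   0.3250]
  [ 0.3275   0.1775   0.5750]
(I − A)⁻¹ = adj(I−A) / det(I−A) ≈
  [   2.4631     1.1823     1.5764]
  [   1.0427     1.6338     1.0673]
  [   1.0755     0.5829     1.8883]
First solve x = (I − A)⁻¹ d = adj(I−A)·d / det(I−A); in particular x_3 = (0.3275·1500 + 0.1775·550 + 0.5750·275) / 0.3045 = 747.00 / 0.3045 ≈ 2453.202.
Intermediate flow from 3 to 3: z_33 = a_33 · x_3 = 0.15 × 747.00 / 0.3045 = 112.05 / 0.3045 ≈ 368.0.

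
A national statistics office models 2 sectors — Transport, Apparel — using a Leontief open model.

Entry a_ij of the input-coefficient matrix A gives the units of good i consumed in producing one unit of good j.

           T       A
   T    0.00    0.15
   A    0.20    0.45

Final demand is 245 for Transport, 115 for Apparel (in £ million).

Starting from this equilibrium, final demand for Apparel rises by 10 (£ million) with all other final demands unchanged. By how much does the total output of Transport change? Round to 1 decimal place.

I − A =
  [   1.00    -0.15]
  [  -0.20     0.55]
det(I−A) = (1.00)(0.55) − (-0.15)(-0.20) = 0.5200
adj(I−A) = [[0.55, 0.15], [0.20, 1.00]]
(I − A)⁻¹ = adj(I−A) / det(I−A) ≈
  [   1.0577     0.2885]
  [   0.3846     1.9231]
Δx = (I − A)⁻¹ Δd with Δd having +10 in the Apparel component and 0 elsewhere.
So Δx_T = L_TA · (+10), where L_TA = adj(I−A)_TA / det(I−A) = 0.15 / 0.5200.
Δx_T = 0.15 × (+10) / 0.5200 = 1.50 / 0.5200 ≈ 2.9.

Δx_T = 2.9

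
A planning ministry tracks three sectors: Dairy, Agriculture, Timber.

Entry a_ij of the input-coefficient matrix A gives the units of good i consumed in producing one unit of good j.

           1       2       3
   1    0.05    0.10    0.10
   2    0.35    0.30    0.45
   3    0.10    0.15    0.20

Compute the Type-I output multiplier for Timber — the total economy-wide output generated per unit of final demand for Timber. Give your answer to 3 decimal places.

m_3 = 2.854

I − A =
  [   0.95    -0.10    -0.10]
  [  -0.35     0.70    -0.45]
  [  -0.10    -0.15     0.80]
Cofactors of I−A, C_ij = (−1)^(i+j)·(minor ij) (rows/columns in the sector order above):
  C_11 = (0.70)(0.80) − (-0.45)(-0.15) = 0.4925
  C_12 = −[(-0.35)(0.80) − (-0.45)(-0.10)] = 0.3250
  C_13 = (-0.35)(-0.15) − (0.70)(-0.10) = 0.1225
  C_21 = −[(-0.10)(0.80) − (-0.10)(-0.15)] = 0.0950
  C_22 = (0.95)(0.80) − (-0.10)(-0.10) = 0.7500
  C_23 = −[(0.95)(-0.15) − (-0.10)(-0.10)] = 0.1525
  C_31 = (-0.10)(-0.45) − (-0.10)(0.70) = 0.1150
  C_32 = −[(0.95)(-0.45) − (-0.10)(-0.35)] = 0.4625
  C_33 = (0.95)(0.70) − (-0.10)(-0.35) = 0.6300
det(I−A) = Σ_j (I−A)_1j·C_1j = (0.95)(0.4925) + (-0.10)(0.3250) + (-0.10)(0.1225) = 0.423125
adj(I−A) = Cᵀ =
  [ 0.4925   0.0950   0.1150]
  [ 0.3250   0.7500   0.4625]
  [ 0.1225   0.1525   0.6300]
(I − A)⁻¹ = adj(I−A) / det(I−A) ≈
  [   1.1640     0.2245     0.2718]
  [   0.7681     1.7725     1.0931]
  [   0.2895     0.3604     1.4889]
The output multiplier for sector j is the column-j sum of the Leontief inverse (I − A)⁻¹ = adj(I−A) / det(I−A).
Column 3 of adj(I−A): (0.1150, 0.4625, 0.6300); det(I−A) = 0.423125.
m_3 = (0.1150 + 0.4625 + 0.6300) / 0.423125 = 1.2075 / 0.423125 ≈ 2.854.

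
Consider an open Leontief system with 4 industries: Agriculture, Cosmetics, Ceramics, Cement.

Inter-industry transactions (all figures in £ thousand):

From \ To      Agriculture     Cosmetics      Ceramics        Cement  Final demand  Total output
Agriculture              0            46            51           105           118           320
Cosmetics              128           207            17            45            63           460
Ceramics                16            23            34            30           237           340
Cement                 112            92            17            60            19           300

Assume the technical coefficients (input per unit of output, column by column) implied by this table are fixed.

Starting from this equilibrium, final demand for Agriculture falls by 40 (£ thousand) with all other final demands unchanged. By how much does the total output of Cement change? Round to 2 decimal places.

Technical coefficients a_ij = z_ij / X_j:
  a_11 = 0/320 = 0.00, a_21 = 128/320 = 0.40, a_31 = 16/320 = 0.05, a_41 = 112/320 = 0.35
  a_12 = 46/460 = 0.10, a_22 = 207/460 = 0.45, a_32 = 23/460 = 0.05, a_42 = 92/460 = 0.20
  a_13 = 51/340 = 0.15, a_23 = 17/340 = 0.05, a_33 = 34/340 = 0.10, a_43 = 17/340 = 0.05
  a_14 = 105/300 = 0.35, a_24 = 45/300 = 0.15, a_34 = 30/300 = 0.10, a_44 = 60/300 = 0.20
I − A =
  [   1.00    -0.10    -0.15    -0.35]
  [  -0.40     0.55    -0.05    -0.15]
  [  -0.05    -0.05     0.90    -0.10]
  [  -0.35    -0.20    -0.05     0.80]
Compute the cofactors C_ij = (−1)^(i+j)·(3×3 minor ij) of I−A; the adjugate is their transpose:
adj(I−A) = Cᵀ =
  [ 0.362875   0.144375   0.079375   0.195750]
  [ 0.337375   0.592625   0.104250   0.271750]
  [ 0.066375   0.064875   0.277375   0.075875]
  [ 0.247250   0.215375   0.078125   0.449125]
det(I−A) = Σ_j (I−A)_1j·C_1j = (1.00)(0.362875) + (-0.10)(0.337375) + (-0.15)(0.066375) + (-0.35)(0.247250) = 0.23264375
(I − A)⁻¹ = adj(I−A) / det(I−A) ≈
  [   1.5598     0.6206     0.3412     0.8414]
  [   1.4502     2.5473     0.4481     1.1681]
  [   0.2853     0.2789     1.1923     0.3261]
  [   1.0628     0.9258     0.3358     1.9305]
Δx = (I − A)⁻¹ Δd with Δd having -40 in the Agriculture component and 0 elsewhere.
So Δx_4 = L_41 · (-40), where L_41 = adj(I−A)_41 / det(I−A) = 0.247250 / 0.23264375.
Δx_4 = 0.247250 × (-40) / 0.23264375 = -9.89 / 0.23264375 ≈ -42.51.

Δx_4 = -42.51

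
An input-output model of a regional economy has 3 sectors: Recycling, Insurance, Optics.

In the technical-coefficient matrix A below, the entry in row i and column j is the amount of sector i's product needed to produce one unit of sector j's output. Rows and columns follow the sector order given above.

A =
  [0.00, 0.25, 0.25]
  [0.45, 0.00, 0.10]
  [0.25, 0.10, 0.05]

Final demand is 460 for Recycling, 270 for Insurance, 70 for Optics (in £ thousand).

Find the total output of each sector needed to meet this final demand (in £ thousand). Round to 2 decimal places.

I − A =
  [   1.00    -0.25    -0.25]
  [  -0.45     1.00    -0.10]
  [  -0.25    -0.10     0.95]
Cofactors of I−A, C_ij = (−1)^(i+j)·(minor ij) (rows/columns in the sector order above):
  C_11 = (1.00)(0.95) − (-0.10)(-0.10) = 0.9400
  C_12 = −[(-0.45)(0.95) − (-0.10)(-0.25)] = 0.4525
  C_13 = (-0.45)(-0.10) − (1.00)(-0.25) = 0.2950
  C_21 = −[(-0.25)(0.95) − (-0.25)(-0.10)] = 0.2625
  C_22 = (1.00)(0.95) − (-0.25)(-0.25) = 0.8875
  C_23 = −[(1.00)(-0.10) − (-0.25)(-0.25)] = 0.1625
  C_31 = (-0.25)(-0.10) − (-0.25)(1.00) = 0.2750
  C_32 = −[(1.00)(-0.10) − (-0.25)(-0.45)] = 0.2125
  C_33 = (1.00)(1.00) − (-0.25)(-0.45) = 0.8875
det(I−A) = Σ_j (I−A)_1j·C_1j = (1.00)(0.9400) + (-0.25)(0.4525) + (-0.25)(0.2950) = 0.753125
adj(I−A) = Cᵀ =
  [ 0.9400   0.2625   0.2750]
  [ 0.4525   0.8875   0.2125]
  [ 0.2950   0.1625   0.8875]
(I − A)⁻¹ = adj(I−A) / det(I−A) ≈
  [   1.2481     0.3485     0.3651]
  [   0.6008     1.1784     0.2822]
  [   0.3917     0.2158     1.1784]
x = (I − A)⁻¹ d = adj(I−A)·d / det(I−A), with det(I−A) = 0.753125:
  x_1 = (0.9400·460 + 0.2625·270 + 0.2750·70) / 0.753125 = 522.525 / 0.753125 ≈ 693.81
  x_2 = (0.4525·460 + 0.8875·270 + 0.2125·70) / 0.753125 = 462.65 / 0.753125 ≈ 614.31
  x_3 = (0.2950·460 + 0.1625·270 + 0.8875·70) / 0.753125 = 241.70 / 0.753125 ≈ 320.93

x_1 = 693.81, x_2 = 614.31, x_3 = 320.93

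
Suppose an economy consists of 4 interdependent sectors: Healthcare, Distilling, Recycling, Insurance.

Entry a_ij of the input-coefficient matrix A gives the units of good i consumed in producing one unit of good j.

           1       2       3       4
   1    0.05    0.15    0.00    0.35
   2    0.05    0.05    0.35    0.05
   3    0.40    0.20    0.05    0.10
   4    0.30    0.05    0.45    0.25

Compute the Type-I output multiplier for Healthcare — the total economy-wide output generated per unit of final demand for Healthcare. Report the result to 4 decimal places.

I − A =
  [   0.95    -0.15     0.00    -0.35]
  [  -0.05     0.95    -0.35    -0.05]
  [  -0.40    -0.20     0.95    -0.10]
  [  -0.30    -0.05    -0.45     0.75]
Compute the cofactors C_ij = (−1)^(i+j)·(3×3 minor ij) of I−A; the adjugate is their transpose:
adj(I−A) = Cᵀ =
  [ 0.573000   0.148250   0.198500   0.303750]
  [ 0.172125   0.471375   0.241875   0.144000]
  [ 0.323250   0.182750   0.566000   0.238500]
  [ 0.434625   0.200375   0.435125   0.762750]
det(I−A) = Σ_j (I−A)_1j·C_1j = (0.95)(0.573000) + (-0.15)(0.172125) + (0.00)(0.323250) + (-0.35)(0.434625) = 0.3664125
(I − A)⁻¹ = adj(I−A) / det(I−A) ≈
  [   1.56381     0.40460     0.54174     0.82898]
  [   0.46976     1.28646     0.66012     0.39300]
  [   0.88220     0.49875     1.54471     0.65091]
  [   1.18616     0.54686     1.18753     2.08167]
The output multiplier for sector j is the column-j sum of the Leontief inverse (I − A)⁻¹ = adj(I−A) / det(I−A).
Column 1 of adj(I−A): (0.573000, 0.172125, 0.323250, 0.434625); det(I−A) = 0.3664125.
m_1 = (0.573000 + 0.172125 + 0.323250 + 0.434625) / 0.3664125 = 1.503 / 0.3664125 ≈ 4.1019.

m_1 = 4.1019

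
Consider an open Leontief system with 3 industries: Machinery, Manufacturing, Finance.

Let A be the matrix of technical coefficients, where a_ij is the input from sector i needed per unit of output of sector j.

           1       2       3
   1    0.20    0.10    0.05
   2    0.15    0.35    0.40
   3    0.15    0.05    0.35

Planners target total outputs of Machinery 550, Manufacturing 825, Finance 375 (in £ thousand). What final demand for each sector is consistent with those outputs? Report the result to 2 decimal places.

d_1 = 338.75, d_2 = 303.75, d_3 = 120.00

I − A =
  [   0.80    -0.10    -0.05]
  [  -0.15     0.65    -0.40]
  [  -0.15    -0.05     0.65]
d = (I − A) x:
  d_1 = (+0.80)·550 + (-0.10)·825 + (-0.05)·375 = 338.75
  d_2 = (-0.15)·550 + (+0.65)·825 + (-0.40)·375 = 303.75
  d_3 = (-0.15)·550 + (-0.05)·825 + (+0.65)·375 = 120.00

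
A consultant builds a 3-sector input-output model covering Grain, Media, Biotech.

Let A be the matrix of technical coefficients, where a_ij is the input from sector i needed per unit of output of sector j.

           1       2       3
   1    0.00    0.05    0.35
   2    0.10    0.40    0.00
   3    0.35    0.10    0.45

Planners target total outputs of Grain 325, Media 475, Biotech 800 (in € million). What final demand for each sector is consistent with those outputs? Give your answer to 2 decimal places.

I − A =
  [   1.00    -0.05    -0.35]
  [  -0.10     0.60     0.00]
  [  -0.35    -0.10     0.55]
d = (I − A) x:
  d_1 = (+1.00)·325 + (-0.05)·475 + (-0.35)·800 = 21.25
  d_2 = (-0.10)·325 + (+0.60)·475 + (+0.00)·800 = 252.50
  d_3 = (-0.35)·325 + (-0.10)·475 + (+0.55)·800 = 278.75

d_1 = 21.25, d_2 = 252.50, d_3 = 278.75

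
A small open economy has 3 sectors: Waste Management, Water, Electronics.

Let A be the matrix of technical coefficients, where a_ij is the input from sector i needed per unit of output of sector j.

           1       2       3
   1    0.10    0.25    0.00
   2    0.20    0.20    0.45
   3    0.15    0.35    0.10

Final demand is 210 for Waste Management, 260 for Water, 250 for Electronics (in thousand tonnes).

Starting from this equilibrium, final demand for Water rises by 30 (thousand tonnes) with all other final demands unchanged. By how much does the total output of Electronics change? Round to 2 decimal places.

I − A =
  [   0.90    -0.25     0.00]
  [  -0.20     0.80    -0.45]
  [  -0.15    -0.35     0.90]
Cofactors of I−A, C_ij = (−1)^(i+j)·(minor ij) (rows/columns in the sector order above):
  C_11 = (0.80)(0.90) − (-0.45)(-0.35) = 0.5625
  C_12 = −[(-0.20)(0.90) − (-0.45)(-0.15)] = 0.2475
  C_13 = (-0.20)(-0.35) − (0.80)(-0.15) = 0.1900
  C_21 = −[(-0.25)(0.90) − (0.00)(-0.35)] = 0.2250
  C_22 = (0.90)(0.90) − (0.00)(-0.15) = 0.8100
  C_23 = −[(0.90)(-0.35) − (-0.25)(-0.15)] = 0.3525
  C_31 = (-0.25)(-0.45) − (0.00)(0.80) = 0.1125
  C_32 = −[(0.90)(-0.45) − (0.00)(-0.20)] = 0.4050
  C_33 = (0.90)(0.80) − (-0.25)(-0.20) = 0.6700
det(I−A) = Σ_j (I−A)_1j·C_1j = (0.90)(0.5625) + (-0.25)(0.2475) + (0.00)(0.1900) = 0.444375
adj(I−A) = Cᵀ =
  [ 0.5625   0.2250   0.1125]
  [ 0.2475   0.8100   0.4050]
  [ 0.1900   0.3525   0.6700]
(I − A)⁻¹ = adj(I−A) / det(I−A) ≈
  [   1.2658     0.5063     0.2532]
  [   0.5570     1.8228     0.9114]
  [   0.4276     0.7932     1.5077]
Δx = (I − A)⁻¹ Δd with Δd having +30 in the Water component and 0 elsewhere.
So Δx_3 = L_32 · (+30), where L_32 = adj(I−A)_32 / det(I−A) = 0.3525 / 0.444375.
Δx_3 = 0.3525 × (+30) / 0.444375 = 10.575 / 0.444375 ≈ 23.80.

Δx_3 = 23.80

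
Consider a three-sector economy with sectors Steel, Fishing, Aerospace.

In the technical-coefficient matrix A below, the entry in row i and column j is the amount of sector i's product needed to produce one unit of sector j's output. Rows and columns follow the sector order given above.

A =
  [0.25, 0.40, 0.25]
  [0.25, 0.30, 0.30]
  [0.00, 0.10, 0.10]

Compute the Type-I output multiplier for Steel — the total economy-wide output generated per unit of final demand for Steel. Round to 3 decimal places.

I − A =
  [   0.75    -0.40    -0.25]
  [  -0.25     0.70    -0.30]
  [   0.00    -0.10     0.90]
Cofactors of I−A, C_ij = (−1)^(i+j)·(minor ij) (rows/columns in the sector order above):
  C_11 = (0.70)(0.90) − (-0.30)(-0.10) = 0.6000
  C_12 = −[(-0.25)(0.90) − (-0.30)(0.00)] = 0.2250
  C_13 = (-0.25)(-0.10) − (0.70)(0.00) = 0.0250
  C_21 = −[(-0.40)(0.90) − (-0.25)(-0.10)] = 0.3850
  C_22 = (0.75)(0.90) − (-0.25)(0.00) = 0.6750
  C_23 = −[(0.75)(-0.10) − (-0.40)(0.00)] = 0.0750
  C_31 = (-0.40)(-0.30) − (-0.25)(0.70) = 0.2950
  C_32 = −[(0.75)(-0.30) − (-0.25)(-0.25)] = 0.2875
  C_33 = (0.75)(0.70) − (-0.40)(-0.25) = 0.4250
det(I−A) = Σ_j (I−A)_1j·C_1j = (0.75)(0.6000) + (-0.40)(0.2250) + (-0.25)(0.0250) = 0.35375
adj(I−A) = Cᵀ =
  [ 0.6000   0.3850   0.2950]
  [ 0.2250   0.6750   0.2875]
  [ 0.0250   0.0750   0.4250]
(I − A)⁻¹ = adj(I−A) / det(I−A) ≈
  [   1.6961     1.0883     0.8339]
  [   0.6360     1.9081     0.8127]
  [   0.0707     0.2120     1.2014]
The output multiplier for sector j is the column-j sum of the Leontief inverse (I − A)⁻¹ = adj(I−A) / det(I−A).
Column S of adj(I−A): (0.6000, 0.2250, 0.0250); det(I−A) = 0.35375.
m_S = (0.6000 + 0.2250 + 0.0250) / 0.35375 = 0.85 / 0.35375 ≈ 2.403.

m_S = 2.403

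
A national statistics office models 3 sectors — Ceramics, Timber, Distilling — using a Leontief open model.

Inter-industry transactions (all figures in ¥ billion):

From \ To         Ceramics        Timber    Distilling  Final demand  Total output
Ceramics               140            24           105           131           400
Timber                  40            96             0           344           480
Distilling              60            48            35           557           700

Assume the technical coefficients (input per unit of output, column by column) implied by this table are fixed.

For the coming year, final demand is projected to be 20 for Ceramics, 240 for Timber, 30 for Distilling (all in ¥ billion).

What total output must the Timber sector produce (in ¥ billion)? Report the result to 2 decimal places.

x_T = 308.99

Technical coefficients a_ij = z_ij / X_j:
  a_CC = 140/400 = 0.35, a_TC = 40/400 = 0.10, a_DC = 60/400 = 0.15
  a_CT = 24/480 = 0.05, a_TT = 96/480 = 0.20, a_DT = 48/480 = 0.10
  a_CD = 105/700 = 0.15, a_TD = 0/700 = 0.00, a_DD = 35/700 = 0.05
I − A =
  [   0.65    -0.05    -0.15]
  [  -0.10     0.80     0.00]
  [  -0.15    -0.10     0.95]
Cofactors of I−A, C_ij = (−1)^(i+j)·(minor ij) (rows/columns in the sector order above):
  C_11 = (0.80)(0.95) − (0.00)(-0.10) = 0.7600
  C_12 = −[(-0.10)(0.95) − (0.00)(-0.15)] = 0.0950
  C_13 = (-0.10)(-0.10) − (0.80)(-0.15) = 0.1300
  C_21 = −[(-0.05)(0.95) − (-0.15)(-0.10)] = 0.0625
  C_22 = (0.65)(0.95) − (-0.15)(-0.15) = 0.5950
  C_23 = −[(0.65)(-0.10) − (-0.05)(-0.15)] = 0.0725
  C_31 = (-0.05)(0.00) − (-0.15)(0.80) = 0.1200
  C_32 = −[(0.65)(0.00) − (-0.15)(-0.10)] = 0.0150
  C_33 = (0.65)(0.80) − (-0.05)(-0.10) = 0.5150
det(I−A) = Σ_j (I−A)_1j·C_1j = (0.65)(0.7600) + (-0.05)(0.0950) + (-0.15)(0.1300) = 0.46975
adj(I−A) = Cᵀ =
  [ 0.7600   0.0625   0.1200]
  [ 0.0950   0.5950   0.0150]
  [ 0.1300   0.0725   0.5150]
(I − A)⁻¹ = adj(I−A) / det(I−A) ≈
  [   1.6179     0.1330     0.2555]
  [   0.2022     1.2666     0.0319]
  [   0.2767     0.1543     1.0963]
x = (I − A)⁻¹ d = adj(I−A)·d / det(I−A), with det(I−A) = 0.46975:
  x_C = (0.7600·20 + 0.0625·240 + 0.1200·30) / 0.46975 = 33.80 / 0.46975 ≈ 71.95
  x_T = (0.0950·20 + 0.5950·240 + 0.0150·30) / 0.46975 = 145.15 / 0.46975 ≈ 308.99
  x_D = (0.1300·20 + 0.0725·240 + 0.5150·30) / 0.46975 = 35.45 / 0.46975 ≈ 75.47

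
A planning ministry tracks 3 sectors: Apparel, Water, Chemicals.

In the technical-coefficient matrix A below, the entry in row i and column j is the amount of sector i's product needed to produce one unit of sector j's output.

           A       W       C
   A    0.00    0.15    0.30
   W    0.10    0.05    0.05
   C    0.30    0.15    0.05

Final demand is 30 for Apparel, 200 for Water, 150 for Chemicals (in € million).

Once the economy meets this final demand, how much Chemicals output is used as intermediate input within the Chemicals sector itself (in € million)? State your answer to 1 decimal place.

I − A =
  [   1.00    -0.15    -0.30]
  [  -0.10     0.95    -0.05]
  [  -0.30    -0.15     0.95]
Cofactors of I−A, C_ij = (−1)^(i+j)·(minor ij) (rows/columns in the sector order above):
  C_11 = (0.95)(0.95) − (-0.05)(-0.15) = 0.8950
  C_12 = −[(-0.10)(0.95) − (-0.05)(-0.30)] = 0.1100
  C_13 = (-0.10)(-0.15) − (0.95)(-0.30) = 0.3000
  C_21 = −[(-0.15)(0.95) − (-0.30)(-0.15)] = 0.1875
  C_22 = (1.00)(0.95) − (-0.30)(-0.30) = 0.8600
  C_23 = −[(1.00)(-0.15) − (-0.15)(-0.30)] = 0.1950
  C_31 = (-0.15)(-0.05) − (-0.30)(0.95) = 0.2925
  C_32 = −[(1.00)(-0.05) − (-0.30)(-0.10)] = 0.0800
  C_33 = (1.00)(0.95) − (-0.15)(-0.10) = 0.9350
det(I−A) = Σ_j (I−A)_1j·C_1j = (1.00)(0.8950) + (-0.15)(0.1100) + (-0.30)(0.3000) = 0.7885
adj(I−A) = Cᵀ =
  [ 0.8950   0.1875   0.2925]
  [ 0.1100   0.8600   0.0800]
  [ 0.3000   0.1950   0.9350]
(I − A)⁻¹ = adj(I−A) / det(I−A) ≈
  [   1.1351     0.2378     0.3710]
  [   0.1395     1.0907     0.1015]
  [   0.3805     0.2473     1.1858]
First solve x = (I − A)⁻¹ d = adj(I−A)·d / det(I−A); in particular x_C = (0.3000·30 + 0.1950·200 + 0.9350·150) / 0.7885 = 188.25 / 0.7885 ≈ 238.744.
Intermediate flow from C to C: z_CC = a_CC · x_C = 0.05 × 188.25 / 0.7885 = 9.4125 / 0.7885 ≈ 11.9.

z_CC = 11.9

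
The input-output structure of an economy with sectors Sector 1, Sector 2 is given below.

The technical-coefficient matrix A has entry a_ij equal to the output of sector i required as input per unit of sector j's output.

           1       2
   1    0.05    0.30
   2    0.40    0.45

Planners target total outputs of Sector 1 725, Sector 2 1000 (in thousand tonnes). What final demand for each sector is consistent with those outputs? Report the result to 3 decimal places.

d_1 = 388.750, d_2 = 260.000

I − A =
  [   0.95    -0.30]
  [  -0.40     0.55]
d = (I − A) x:
  d_1 = (+0.95)·725 + (-0.30)·1000 = 388.750
  d_2 = (-0.40)·725 + (+0.55)·1000 = 260.000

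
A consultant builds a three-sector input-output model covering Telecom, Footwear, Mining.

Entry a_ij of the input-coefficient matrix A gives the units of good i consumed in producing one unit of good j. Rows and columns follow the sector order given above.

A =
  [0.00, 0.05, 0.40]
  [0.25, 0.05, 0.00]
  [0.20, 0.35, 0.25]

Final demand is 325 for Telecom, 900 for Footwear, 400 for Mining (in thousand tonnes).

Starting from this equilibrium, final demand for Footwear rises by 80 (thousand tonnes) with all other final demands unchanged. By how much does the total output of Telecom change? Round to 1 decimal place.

Δx_1 = 24.0

I − A =
  [   1.00    -0.05    -0.40]
  [  -0.25     0.95     0.00]
  [  -0.20    -0.35     0.75]
Cofactors of I−A, C_ij = (−1)^(i+j)·(minor ij) (rows/columns in the sector order above):
  C_11 = (0.95)(0.75) − (0.00)(-0.35) = 0.7125
  C_12 = −[(-0.25)(0.75) − (0.00)(-0.20)] = 0.1875
  C_13 = (-0.25)(-0.35) − (0.95)(-0.20) = 0.2775
  C_21 = −[(-0.05)(0.75) − (-0.40)(-0.35)] = 0.1775
  C_22 = (1.00)(0.75) − (-0.40)(-0.20) = 0.6700
  C_23 = −[(1.00)(-0.35) − (-0.05)(-0.20)] = 0.3600
  C_31 = (-0.05)(0.00) − (-0.40)(0.95) = 0.3800
  C_32 = −[(1.00)(0.00) − (-0.40)(-0.25)] = 0.1000
  C_33 = (1.00)(0.95) − (-0.05)(-0.25) = 0.9375
det(I−A) = Σ_j (I−A)_1j·C_1j = (1.00)(0.7125) + (-0.05)(0.1875) + (-0.40)(0.2775) = 0.592125
adj(I−A) = Cᵀ =
  [ 0.7125   0.1775   0.3800]
  [ 0.1875   0.6700   0.1000]
  [ 0.2775   0.3600   0.9375]
(I − A)⁻¹ = adj(I−A) / det(I−A) ≈
  [   1.2033     0.2998     0.6418]
  [   0.3167     1.1315     0.1689]
  [   0.4687     0.6080     1.5833]
Δx = (I − A)⁻¹ Δd with Δd having +80 in the Footwear component and 0 elsewhere.
So Δx_1 = L_12 · (+80), where L_12 = adj(I−A)_12 / det(I−A) = 0.1775 / 0.592125.
Δx_1 = 0.1775 × (+80) / 0.592125 = 14.20 / 0.592125 ≈ 24.0.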